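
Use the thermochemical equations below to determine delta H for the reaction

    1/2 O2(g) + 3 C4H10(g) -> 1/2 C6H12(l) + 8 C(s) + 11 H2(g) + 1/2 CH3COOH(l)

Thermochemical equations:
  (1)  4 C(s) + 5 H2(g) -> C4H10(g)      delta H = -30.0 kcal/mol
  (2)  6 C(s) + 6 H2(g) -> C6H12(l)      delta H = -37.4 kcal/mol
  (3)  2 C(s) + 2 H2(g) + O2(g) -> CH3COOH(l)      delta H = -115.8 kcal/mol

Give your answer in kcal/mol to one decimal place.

(1) reversed and × 3: (-3)·(-30.0) = +90.0 kcal/mol
(2) × 1/2: (1/2)·(-37.4) = -18.7 kcal/mol
(3) × 1/2: (1/2)·(-115.8) = -57.9 kcal/mol
Since enthalpy is a state function, delta H = (-3)·(-30.0) + (1/2)·(-37.4) + (1/2)·(-115.8) = 13.4 kcal/mol

delta H = 13.4 kcal/mol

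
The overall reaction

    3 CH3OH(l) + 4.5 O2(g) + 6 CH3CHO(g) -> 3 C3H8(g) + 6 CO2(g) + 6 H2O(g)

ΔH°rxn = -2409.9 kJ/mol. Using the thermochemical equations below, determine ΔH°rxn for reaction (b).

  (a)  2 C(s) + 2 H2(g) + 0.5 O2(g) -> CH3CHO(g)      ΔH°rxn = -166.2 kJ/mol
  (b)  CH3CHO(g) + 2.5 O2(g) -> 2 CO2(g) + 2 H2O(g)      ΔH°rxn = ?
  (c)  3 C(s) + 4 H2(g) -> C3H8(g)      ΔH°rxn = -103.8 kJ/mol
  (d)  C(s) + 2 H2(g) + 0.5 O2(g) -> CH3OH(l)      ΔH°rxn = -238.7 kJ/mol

(a) reversed and × 3: (-3)·(-166.2) = +498.6 kJ/mol
(b) × 3 (scale by 3 for the 6 CO2(g)): contributes 3·x
(c) × 3 (scale by 3 for the 3 C3H8(g)): (3)·(-103.8) = -311.4 kJ/mol
(d) reversed and × 3 (reverse to put CH3OH(l) on the reactant side; scale by 3 for the 3 CH3OH(l)): (-3)·(-238.7) = +716.1 kJ/mol
-2409.9 = (+498.6) + (-311.4) + (+716.1) + 3·x
x = (-2409.9 − (+903.3)) / (3) = -1104.4 kJ/mol

ΔH°rxn = -1104.4 kJ/mol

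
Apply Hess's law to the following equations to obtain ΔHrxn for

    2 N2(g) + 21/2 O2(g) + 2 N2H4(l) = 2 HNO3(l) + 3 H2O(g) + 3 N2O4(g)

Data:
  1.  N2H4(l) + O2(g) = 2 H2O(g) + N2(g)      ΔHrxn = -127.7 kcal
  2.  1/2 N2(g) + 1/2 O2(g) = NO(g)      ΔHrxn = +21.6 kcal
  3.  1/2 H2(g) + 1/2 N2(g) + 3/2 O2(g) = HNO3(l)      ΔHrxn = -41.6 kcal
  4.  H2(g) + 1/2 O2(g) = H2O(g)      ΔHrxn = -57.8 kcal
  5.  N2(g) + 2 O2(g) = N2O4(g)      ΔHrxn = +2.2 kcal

eq. 1 × 2: (2)·(-127.7) = -255.4 kcal
eq. 2: not needed.
eq. 3 × 2: (2)·(-41.6) = -83.2 kcal
eq. 4 reversed: +57.8 kcal
eq. 5 × 3: (3)·(+2.2) = +6.6 kcal
By Hess's law, ΔHrxn = (2)·(-127.7) + (2)·(-41.6) + (-1)·(-57.8) + (3)·(+2.2) = -274.2 kcal

ΔHrxn = -274.2 kcal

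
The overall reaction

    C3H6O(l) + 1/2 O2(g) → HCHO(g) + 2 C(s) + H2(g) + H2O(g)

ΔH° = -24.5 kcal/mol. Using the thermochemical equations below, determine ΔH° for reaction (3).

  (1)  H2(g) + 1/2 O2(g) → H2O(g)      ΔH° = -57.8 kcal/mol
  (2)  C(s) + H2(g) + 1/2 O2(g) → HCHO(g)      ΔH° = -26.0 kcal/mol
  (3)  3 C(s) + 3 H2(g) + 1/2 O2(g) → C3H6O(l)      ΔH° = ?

ΔH° = -59.3 kcal/mol

(1) as written (H2O(g) already on the product side): -57.8 kcal/mol
(2) as written (HCHO(g) already on the product side): -26.0 kcal/mol
(3) reversed (reverse to put C3H6O(l) on the reactant side): contributes −x
-24.5 = (-57.8) + (-26.0) − x
x = (-24.5 − (-83.8)) / (-1) = -59.3 kcal/mol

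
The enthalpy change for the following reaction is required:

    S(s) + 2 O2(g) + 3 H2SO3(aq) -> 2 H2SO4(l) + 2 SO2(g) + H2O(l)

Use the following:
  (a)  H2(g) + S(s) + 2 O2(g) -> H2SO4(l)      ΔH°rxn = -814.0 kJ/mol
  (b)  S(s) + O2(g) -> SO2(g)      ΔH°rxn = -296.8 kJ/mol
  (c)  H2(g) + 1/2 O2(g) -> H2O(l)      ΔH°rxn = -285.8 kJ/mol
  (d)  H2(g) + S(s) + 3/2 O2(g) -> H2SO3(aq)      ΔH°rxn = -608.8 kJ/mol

ΔH°rxn = -681.0 kJ/mol

(a) × 2: (2)·(-814.0) = -1628.0 kJ/mol
(b) × 2: (2)·(-296.8) = -593.6 kJ/mol
(c) as written: -285.8 kJ/mol
(d) reversed and × 3: (-3)·(-608.8) = +1826.4 kJ/mol
ΔH°rxn = (-1628.0) + (-593.6) + (-285.8) + (+1826.4) = -681.0 kJ/mol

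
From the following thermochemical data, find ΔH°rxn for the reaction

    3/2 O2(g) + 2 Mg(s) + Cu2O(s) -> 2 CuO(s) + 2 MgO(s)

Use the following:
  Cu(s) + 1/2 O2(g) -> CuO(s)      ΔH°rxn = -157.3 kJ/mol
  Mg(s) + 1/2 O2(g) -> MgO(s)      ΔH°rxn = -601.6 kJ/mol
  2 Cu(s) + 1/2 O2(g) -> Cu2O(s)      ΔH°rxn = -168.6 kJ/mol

ΔH°rxn = -1349.2 kJ/mol

equation 1 × 2 (×2 to match 2 CuO(s) in the target): (2)·(-157.3) = -314.6 kJ/mol
equation 2 × 2 (scale by 2 for the 2 MgO(s)): (2)·(-601.6) = -1203.2 kJ/mol
equation 3 reversed (Cu2O(s) must end up as a reactant): +168.6 kJ/mol
Since enthalpy is a state function, ΔH°rxn = (-314.6) + (-1203.2) + (+168.6) = -1349.2 kJ/mol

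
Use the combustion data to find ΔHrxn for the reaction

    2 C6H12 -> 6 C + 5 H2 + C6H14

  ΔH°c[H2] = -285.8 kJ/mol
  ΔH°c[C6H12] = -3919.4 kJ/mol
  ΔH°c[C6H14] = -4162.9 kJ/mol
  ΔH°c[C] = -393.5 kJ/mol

ΔHrxn = 114.1 kJ/mol

Using ΔH = Σ nΔHc°(reactants) − Σ nΔHc°(products):
= [2·(-3919.4)] − [6·(-393.5) + 5·(-285.8) + 1·(-4162.9)]
= 114.1 kJ/mol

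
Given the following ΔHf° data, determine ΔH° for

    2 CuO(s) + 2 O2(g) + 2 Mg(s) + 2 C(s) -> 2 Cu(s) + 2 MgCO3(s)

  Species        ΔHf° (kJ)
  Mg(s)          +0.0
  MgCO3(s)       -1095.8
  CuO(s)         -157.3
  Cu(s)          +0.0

ΔH° = -1877.0 kJ

Products: 2·(+0.0) + 2·(-1095.8) = -2191.6
Reactants: 2·(-157.3) + 2·(+0.0) + 2·(+0.0) + 2·(+0.0) = -314.6
ΔH° = (-2191.6) − (-314.6) = -1877.0 kJ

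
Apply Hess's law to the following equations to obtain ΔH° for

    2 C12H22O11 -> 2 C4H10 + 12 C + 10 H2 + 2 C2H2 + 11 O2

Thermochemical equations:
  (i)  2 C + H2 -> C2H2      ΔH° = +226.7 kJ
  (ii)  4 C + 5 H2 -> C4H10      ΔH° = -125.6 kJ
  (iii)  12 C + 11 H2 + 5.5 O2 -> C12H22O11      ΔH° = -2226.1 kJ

(i) × 2 (scale by 2 for the 2 C2H2): (2)·(+226.7) = +453.4 kJ
(ii) × 2 (×2 to match 2 C4H10 in the target): (2)·(-125.6) = -251.2 kJ
(iii) reversed and × 2 (C12H22O11 must end up as a reactant; scale by 2 for the 2 C12H22O11): (-2)·(-2226.1) = +4452.2 kJ
Combining the equations, ΔH° = (+453.4) + (-251.2) + (+4452.2) = 4654.4 kJ

ΔH° = 4654.4 kJ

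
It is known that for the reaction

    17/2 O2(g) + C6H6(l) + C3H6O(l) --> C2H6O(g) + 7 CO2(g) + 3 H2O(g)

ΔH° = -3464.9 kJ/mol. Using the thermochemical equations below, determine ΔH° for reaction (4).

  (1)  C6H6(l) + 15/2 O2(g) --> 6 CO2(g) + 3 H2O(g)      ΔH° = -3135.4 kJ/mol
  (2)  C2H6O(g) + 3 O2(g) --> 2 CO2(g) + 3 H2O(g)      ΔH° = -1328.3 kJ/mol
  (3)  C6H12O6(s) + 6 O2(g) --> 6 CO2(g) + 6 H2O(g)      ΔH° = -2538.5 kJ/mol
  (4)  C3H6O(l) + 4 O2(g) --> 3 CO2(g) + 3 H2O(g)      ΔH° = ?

ΔH° = -1657.8 kJ/mol

(1) as written: -3135.4 kJ/mol
(2) reversed: +1328.3 kJ/mol
(3): not needed.
(4) as written: contributes x
-3464.9 = (-3135.4) + (+1328.3) + x
x = (-3464.9 − (-1807.1)) / (1) = -1657.8 kJ/mol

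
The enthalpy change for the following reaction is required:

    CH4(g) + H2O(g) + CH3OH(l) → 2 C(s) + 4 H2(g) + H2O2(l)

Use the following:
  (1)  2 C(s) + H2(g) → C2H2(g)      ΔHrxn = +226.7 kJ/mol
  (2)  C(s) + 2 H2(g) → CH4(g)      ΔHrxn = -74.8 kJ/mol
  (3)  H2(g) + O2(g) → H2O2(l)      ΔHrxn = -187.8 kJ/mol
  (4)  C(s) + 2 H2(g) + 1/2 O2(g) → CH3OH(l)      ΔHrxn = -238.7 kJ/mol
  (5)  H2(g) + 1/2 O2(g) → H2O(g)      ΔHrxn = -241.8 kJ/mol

ΔHrxn = 367.5 kJ/mol

(1): not needed (C2H2(g) appears nowhere else).
(2) reversed (CH4(g) must end up as a reactant): +74.8 kJ/mol
(3) as written (H2O2(l) already on the product side): -187.8 kJ/mol
(4) reversed (reverse to put CH3OH(l) on the reactant side): +238.7 kJ/mol
(5) reversed (reverse to put H2O(g) on the reactant side): +241.8 kJ/mol
ΔHrxn = (-1)·(-74.8) + (1)·(-187.8) + (-1)·(-238.7) + (-1)·(-241.8) = 367.5 kJ/mol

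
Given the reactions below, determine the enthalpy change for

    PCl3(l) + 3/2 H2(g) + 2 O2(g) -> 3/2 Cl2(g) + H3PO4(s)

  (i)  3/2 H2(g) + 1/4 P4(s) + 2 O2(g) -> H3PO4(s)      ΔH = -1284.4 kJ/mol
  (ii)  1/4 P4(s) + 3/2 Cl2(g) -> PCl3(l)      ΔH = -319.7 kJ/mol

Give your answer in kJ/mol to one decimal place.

(i) as written: -1284.4 kJ/mol
(ii) reversed: +319.7 kJ/mol
ΔH = (1)·(-1284.4) + (-1)·(-319.7) = -964.7 kJ/mol

ΔH = -964.7 kJ/mol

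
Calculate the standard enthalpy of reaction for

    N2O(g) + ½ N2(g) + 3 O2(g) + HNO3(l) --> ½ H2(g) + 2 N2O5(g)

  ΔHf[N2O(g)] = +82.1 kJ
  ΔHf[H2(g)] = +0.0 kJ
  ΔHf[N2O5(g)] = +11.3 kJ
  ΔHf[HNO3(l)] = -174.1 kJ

ΔH°rxn = Σ nΔHf°(products) − Σ nΔHf°(reactants).
Products: 1/2·(+0.0) + 2·(+11.3) = +22.6
Reactants: 1·(+82.1) + 1/2·(+0.0) + 3·(+0.0) + 1·(-174.1) = -92.0
ΔHrxn = (+22.6) − (-92.0) = 114.6 kJ

ΔHrxn = 114.6 kJ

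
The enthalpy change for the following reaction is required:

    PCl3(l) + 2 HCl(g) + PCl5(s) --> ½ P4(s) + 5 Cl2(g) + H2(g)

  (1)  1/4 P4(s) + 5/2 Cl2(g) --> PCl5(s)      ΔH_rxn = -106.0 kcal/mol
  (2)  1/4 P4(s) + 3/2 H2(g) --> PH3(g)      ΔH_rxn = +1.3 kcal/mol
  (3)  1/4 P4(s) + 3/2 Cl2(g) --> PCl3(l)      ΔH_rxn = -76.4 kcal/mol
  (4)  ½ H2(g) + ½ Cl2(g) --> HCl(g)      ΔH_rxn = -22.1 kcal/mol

ΔH_rxn = 226.6 kcal/mol

(1) reversed: +106.0 kcal/mol
(2): not needed.
(3) reversed: +76.4 kcal/mol
(4) reversed and × 2: (-2)·(-22.1) = +44.2 kcal/mol
Summing the manipulated equations, ΔH_rxn = (-1)·(-106.0) + (-1)·(-76.4) + (-2)·(-22.1) = 226.6 kcal/mol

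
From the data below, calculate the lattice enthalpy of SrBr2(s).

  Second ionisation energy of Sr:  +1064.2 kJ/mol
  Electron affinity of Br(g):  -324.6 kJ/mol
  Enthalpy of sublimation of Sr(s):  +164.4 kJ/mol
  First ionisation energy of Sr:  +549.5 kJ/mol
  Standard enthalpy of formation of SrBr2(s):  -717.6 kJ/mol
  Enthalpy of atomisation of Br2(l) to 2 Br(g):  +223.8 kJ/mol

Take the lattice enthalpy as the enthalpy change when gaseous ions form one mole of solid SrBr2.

ΔHf° = 1·ΔHsub + 1·(ΣIE) + 1·D(Br2) + 2·EA + U
-717.6 = 1·(+164.4) + 1·(+1613.7) + 1·(+223.8) + 2·(-324.6) + U
U = -717.6 − (+1352.7) = -2070.3 kJ/mol

U = -2070.3 kJ/mol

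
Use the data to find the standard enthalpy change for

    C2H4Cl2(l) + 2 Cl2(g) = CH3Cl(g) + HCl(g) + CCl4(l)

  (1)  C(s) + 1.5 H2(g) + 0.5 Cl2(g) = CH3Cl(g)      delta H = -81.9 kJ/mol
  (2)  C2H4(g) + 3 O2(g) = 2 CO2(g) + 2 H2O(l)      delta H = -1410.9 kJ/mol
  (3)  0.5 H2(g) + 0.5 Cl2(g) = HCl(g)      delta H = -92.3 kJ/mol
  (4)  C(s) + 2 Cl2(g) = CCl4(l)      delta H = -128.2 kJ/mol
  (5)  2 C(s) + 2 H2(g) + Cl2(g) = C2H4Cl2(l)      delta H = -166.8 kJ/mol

(1) as written (CH3Cl(g) already on the product side): -81.9 kJ/mol
(2): not needed (CO2(g) appears nowhere else).
(3) as written (HCl(g) already on the product side): -92.3 kJ/mol
(4) as written (CCl4(l) already on the product side): -128.2 kJ/mol
(5) reversed (C2H4Cl2(l) must end up as a reactant): +166.8 kJ/mol
Since enthalpy is a state function, delta H = (1)·(-81.9) + (1)·(-92.3) + (1)·(-128.2) + (-1)·(-166.8) = -135.6 kJ/mol

delta H = -135.6 kJ/mol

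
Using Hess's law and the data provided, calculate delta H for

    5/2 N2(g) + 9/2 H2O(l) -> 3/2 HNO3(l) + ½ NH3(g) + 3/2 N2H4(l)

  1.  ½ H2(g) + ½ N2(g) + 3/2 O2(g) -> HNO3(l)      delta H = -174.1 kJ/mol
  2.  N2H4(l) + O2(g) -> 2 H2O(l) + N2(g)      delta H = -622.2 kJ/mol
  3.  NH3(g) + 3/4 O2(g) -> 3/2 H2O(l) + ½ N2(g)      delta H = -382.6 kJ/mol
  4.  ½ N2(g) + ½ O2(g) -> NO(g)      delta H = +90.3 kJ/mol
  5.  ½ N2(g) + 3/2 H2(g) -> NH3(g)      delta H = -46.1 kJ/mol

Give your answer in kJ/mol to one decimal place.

eq. 1 × 3/2 (scale by 3/2 for the 3/2 HNO3(l)): (3/2)·(-174.1) = -261.15 kJ/mol
eq. 2 reversed and × 3/2 (N2H4(l) must end up as a product; ×3/2 to match 3/2 N2H4(l) in the target): (-3/2)·(-622.2) = +933.3 kJ/mol
eq. 3 reversed: +382.6 kJ/mol
eq. 4: not needed (NO(g) appears nowhere else).
eq. 5 reversed and × 1/2: (-1/2)·(-46.1) = +23.05 kJ/mol
Summing the manipulated equations, delta H = (3/2)·(-174.1) + (-3/2)·(-622.2) + (-1)·(-382.6) + (-1/2)·(-46.1) = 1077.8 kJ/mol

delta H = 1077.8 kJ/mol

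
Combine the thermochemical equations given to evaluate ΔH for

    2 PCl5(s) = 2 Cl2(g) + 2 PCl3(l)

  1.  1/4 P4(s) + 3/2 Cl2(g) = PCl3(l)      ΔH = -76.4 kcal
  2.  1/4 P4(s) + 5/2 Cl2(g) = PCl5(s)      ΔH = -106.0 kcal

ΔH = 59.2 kcal

eq. 1 × 2: (2)·(-76.4) = -152.8 kcal
eq. 2 reversed and × 2: (-2)·(-106.0) = +212.0 kcal
ΔH = (2)·(-76.4) + (-2)·(-106.0) = 59.2 kcal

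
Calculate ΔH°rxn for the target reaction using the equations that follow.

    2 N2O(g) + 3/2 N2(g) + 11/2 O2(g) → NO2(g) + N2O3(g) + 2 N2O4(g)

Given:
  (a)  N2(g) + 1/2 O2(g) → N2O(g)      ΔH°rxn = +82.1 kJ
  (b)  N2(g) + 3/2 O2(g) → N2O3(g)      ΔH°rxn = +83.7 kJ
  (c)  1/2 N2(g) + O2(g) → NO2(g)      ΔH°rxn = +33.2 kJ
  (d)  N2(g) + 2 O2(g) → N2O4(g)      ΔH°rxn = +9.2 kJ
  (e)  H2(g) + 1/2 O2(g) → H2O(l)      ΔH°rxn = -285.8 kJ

ΔH°rxn = -28.9 kJ

(a) reversed and × 2 (reverse to put N2O(g) on the reactant side; scale by 2 for the 2 N2O(g)): (-2)·(+82.1) = -164.2 kJ
(b) as written (N2O3(g) already on the product side): +83.7 kJ
(c) as written (NO2(g) already on the product side): +33.2 kJ
(d) × 2 (scale by 2 for the 2 N2O4(g)): (2)·(+9.2) = +18.4 kJ
(e): not needed (H2O(l) appears nowhere else).
Combining the equations, ΔH°rxn = (-2)·(+82.1) + (1)·(+83.7) + (1)·(+33.2) + (2)·(+9.2) = -28.9 kJ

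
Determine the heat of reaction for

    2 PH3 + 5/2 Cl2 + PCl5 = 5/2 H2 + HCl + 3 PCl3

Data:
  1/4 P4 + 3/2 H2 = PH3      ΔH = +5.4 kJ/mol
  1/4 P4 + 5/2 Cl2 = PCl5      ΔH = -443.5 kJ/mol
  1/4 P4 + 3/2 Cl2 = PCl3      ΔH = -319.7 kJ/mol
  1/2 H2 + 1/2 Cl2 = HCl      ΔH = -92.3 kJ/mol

ΔH = -618.7 kJ/mol

equation 1 reversed and × 2: (-2)·(+5.4) = -10.8 kJ/mol
equation 2 reversed: +443.5 kJ/mol
equation 3 × 3: (3)·(-319.7) = -959.1 kJ/mol
equation 4 as written: -92.3 kJ/mol
Since enthalpy is a state function, ΔH = (-2)·(+5.4) + (-1)·(-443.5) + (3)·(-319.7) + (1)·(-92.3) = -618.7 kJ/mol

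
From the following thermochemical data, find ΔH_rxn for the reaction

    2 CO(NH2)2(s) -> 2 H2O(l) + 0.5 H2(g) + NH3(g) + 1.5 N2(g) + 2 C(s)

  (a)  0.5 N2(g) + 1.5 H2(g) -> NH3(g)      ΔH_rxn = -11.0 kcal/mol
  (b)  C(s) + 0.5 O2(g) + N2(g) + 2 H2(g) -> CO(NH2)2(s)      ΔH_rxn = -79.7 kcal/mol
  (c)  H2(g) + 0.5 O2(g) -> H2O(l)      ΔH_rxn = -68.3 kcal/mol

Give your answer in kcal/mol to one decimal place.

ΔH_rxn = 11.8 kcal/mol

(a) as written: -11.0 kcal/mol
(b) reversed and × 2: (-2)·(-79.7) = +159.4 kcal/mol
(c) × 2: (2)·(-68.3) = -136.6 kcal/mol
By Hess's law, ΔH_rxn = (1)·(-11.0) + (-2)·(-79.7) + (2)·(-68.3) = 11.8 kcal/mol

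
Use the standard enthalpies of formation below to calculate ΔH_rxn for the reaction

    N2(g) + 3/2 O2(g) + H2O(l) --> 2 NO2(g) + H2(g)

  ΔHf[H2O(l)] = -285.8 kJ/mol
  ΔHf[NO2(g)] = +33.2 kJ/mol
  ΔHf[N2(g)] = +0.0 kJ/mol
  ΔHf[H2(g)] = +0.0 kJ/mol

ΔH°rxn = Σ nΔHf°(products) − Σ nΔHf°(reactants).
Products: 2·(+33.2) + 1·(+0.0) = +66.4
Reactants: 1·(+0.0) + 3/2·(+0.0) + 1·(-285.8) = -285.8
ΔH_rxn = (+66.4) − (-285.8) = 352.2 kJ/mol

ΔH_rxn = 352.2 kJ/mol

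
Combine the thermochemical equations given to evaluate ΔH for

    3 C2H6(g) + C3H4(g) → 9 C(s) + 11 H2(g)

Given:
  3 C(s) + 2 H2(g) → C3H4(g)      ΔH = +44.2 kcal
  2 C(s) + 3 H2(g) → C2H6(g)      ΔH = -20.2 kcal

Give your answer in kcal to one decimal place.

ΔH = 16.4 kcal

equation 1 reversed: -44.2 kcal
equation 2 reversed and × 3: (-3)·(-20.2) = +60.6 kcal
Since enthalpy is a state function, ΔH = (-44.2) + (+60.6) = 16.4 kcal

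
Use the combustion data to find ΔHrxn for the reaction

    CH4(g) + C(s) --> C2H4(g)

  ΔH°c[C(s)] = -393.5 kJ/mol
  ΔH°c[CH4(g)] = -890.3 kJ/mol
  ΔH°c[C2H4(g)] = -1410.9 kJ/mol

ΔHrxn = 127.1 kJ/mol

Using ΔH = Σ nΔHc°(reactants) − Σ nΔHc°(products):
= [1·(-890.3) + 1·(-393.5)] − [1·(-1410.9)]
= 127.1 kJ/mol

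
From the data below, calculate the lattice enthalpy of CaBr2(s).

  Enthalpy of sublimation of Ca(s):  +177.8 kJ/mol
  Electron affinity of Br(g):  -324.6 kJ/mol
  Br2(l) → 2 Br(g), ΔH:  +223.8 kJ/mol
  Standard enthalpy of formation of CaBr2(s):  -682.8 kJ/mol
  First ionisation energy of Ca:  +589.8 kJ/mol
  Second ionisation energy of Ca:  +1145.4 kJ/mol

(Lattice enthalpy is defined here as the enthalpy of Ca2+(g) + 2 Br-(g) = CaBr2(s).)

U = -2170.4 kJ/mol

ΔHf° = 1·ΔHsub + 1·(ΣIE) + 1·D(Br2) + 2·EA + U
-682.8 = 1·(+177.8) + 1·(+1735.2) + 1·(+223.8) + 2·(-324.6) + U
U = -682.8 − (+1487.6) = -2170.4 kJ/mol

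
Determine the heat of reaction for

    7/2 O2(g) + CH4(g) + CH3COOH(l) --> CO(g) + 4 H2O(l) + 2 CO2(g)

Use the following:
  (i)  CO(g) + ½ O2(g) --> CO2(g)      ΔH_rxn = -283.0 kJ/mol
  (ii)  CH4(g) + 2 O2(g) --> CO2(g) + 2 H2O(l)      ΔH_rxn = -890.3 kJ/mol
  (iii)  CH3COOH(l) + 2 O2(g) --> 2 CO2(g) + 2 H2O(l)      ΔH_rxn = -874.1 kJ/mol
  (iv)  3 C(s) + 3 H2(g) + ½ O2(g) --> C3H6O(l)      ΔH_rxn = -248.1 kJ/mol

(i) reversed: +283.0 kJ/mol
(ii) as written: -890.3 kJ/mol
(iii) as written: -874.1 kJ/mol
(iv): not needed.
Since enthalpy is a state function, ΔH_rxn = (+283.0) + (-890.3) + (-874.1) = -1481.4 kJ/mol

ΔH_rxn = -1481.4 kJ/mol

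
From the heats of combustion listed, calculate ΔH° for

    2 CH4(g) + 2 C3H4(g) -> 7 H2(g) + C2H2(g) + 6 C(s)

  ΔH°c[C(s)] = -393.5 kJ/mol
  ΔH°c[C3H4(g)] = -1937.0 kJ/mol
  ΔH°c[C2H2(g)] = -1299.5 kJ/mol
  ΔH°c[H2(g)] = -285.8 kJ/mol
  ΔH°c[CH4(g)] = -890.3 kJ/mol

ΔH° = 6.5 kJ/mol

With combustion enthalpies, reactants minus products:
= [2·(-890.3) + 2·(-1937.0)] − [7·(-285.8) + 1·(-1299.5) + 6·(-393.5)]
= 6.5 kJ/mol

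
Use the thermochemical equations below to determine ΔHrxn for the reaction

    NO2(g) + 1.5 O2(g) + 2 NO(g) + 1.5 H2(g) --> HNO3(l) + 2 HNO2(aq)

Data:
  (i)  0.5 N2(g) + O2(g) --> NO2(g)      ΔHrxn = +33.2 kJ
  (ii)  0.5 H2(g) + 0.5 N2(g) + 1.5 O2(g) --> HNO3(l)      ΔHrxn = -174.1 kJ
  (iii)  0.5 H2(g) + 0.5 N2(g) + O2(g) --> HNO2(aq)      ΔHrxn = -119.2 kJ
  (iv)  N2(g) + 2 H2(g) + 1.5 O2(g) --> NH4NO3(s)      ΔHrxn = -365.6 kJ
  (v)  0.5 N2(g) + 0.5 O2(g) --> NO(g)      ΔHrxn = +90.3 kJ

ΔHrxn = -626.3 kJ

(i) reversed (NO2(g) must end up as a reactant): -33.2 kJ
(ii) as written (HNO3(l) already on the product side): -174.1 kJ
(iii) × 2 (scale by 2 for the 2 HNO2(aq)): (2)·(-119.2) = -238.4 kJ
(iv): not needed (NH4NO3(s) appears nowhere else).
(v) reversed and × 2 (reverse to put NO(g) on the reactant side; ×2 to match 2 NO(g) in the target): (-2)·(+90.3) = -180.6 kJ
ΔHrxn = (-33.2) + (-174.1) + (-238.4) + (-180.6) = -626.3 kJ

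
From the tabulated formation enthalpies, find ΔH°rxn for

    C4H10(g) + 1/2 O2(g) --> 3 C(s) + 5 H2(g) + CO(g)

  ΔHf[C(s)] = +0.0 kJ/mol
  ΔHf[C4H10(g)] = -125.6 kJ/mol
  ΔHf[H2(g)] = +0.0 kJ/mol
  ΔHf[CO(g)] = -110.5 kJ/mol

ΔH°rxn = Σ nΔHf°(products) − Σ nΔHf°(reactants).
Products: 3·(+0.0) + 5·(+0.0) + 1·(-110.5) = -110.5
Reactants: 1·(-125.6) + 1/2·(+0.0) = -125.6
ΔH°rxn = (-110.5) − (-125.6) = 15.1 kJ/mol

ΔH°rxn = 15.1 kJ/mol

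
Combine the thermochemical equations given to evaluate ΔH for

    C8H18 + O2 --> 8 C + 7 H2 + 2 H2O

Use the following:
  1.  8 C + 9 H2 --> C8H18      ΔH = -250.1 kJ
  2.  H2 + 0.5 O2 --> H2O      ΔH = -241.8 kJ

eq. 1 reversed: +250.1 kJ
eq. 2 × 2: (2)·(-241.8) = -483.6 kJ
ΔH = (-1)·(-250.1) + (2)·(-241.8) = -233.5 kJ

ΔH = -233.5 kJ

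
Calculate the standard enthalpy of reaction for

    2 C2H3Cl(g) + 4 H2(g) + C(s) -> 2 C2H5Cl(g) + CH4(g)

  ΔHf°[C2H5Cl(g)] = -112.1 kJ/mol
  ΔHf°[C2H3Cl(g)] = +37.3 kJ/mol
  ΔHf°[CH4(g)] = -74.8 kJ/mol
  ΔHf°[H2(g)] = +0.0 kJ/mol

ΔHrxn = -373.6 kJ/mol

Products: 2·(-112.1) + 1·(-74.8) = -299.0
Reactants: 2·(+37.3) + 4·(+0.0) + 1·(+0.0) = +74.6
ΔHrxn = (-299.0) − (+74.6) = -373.6 kJ/mol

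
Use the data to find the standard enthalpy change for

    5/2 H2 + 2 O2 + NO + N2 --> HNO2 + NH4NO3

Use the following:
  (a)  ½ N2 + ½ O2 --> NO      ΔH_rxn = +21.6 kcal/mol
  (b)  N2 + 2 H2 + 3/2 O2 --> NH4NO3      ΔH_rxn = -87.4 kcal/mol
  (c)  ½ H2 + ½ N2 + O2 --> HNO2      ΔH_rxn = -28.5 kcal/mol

ΔH_rxn = -137.5 kcal/mol

(a) reversed (NO must end up as a reactant): -21.6 kcal/mol
(b) as written (NH4NO3 already on the product side): -87.4 kcal/mol
(c) as written (HNO2 already on the product side): -28.5 kcal/mol
Combining the equations, ΔH_rxn = (-21.6) + (-87.4) + (-28.5) = -137.5 kcal/mol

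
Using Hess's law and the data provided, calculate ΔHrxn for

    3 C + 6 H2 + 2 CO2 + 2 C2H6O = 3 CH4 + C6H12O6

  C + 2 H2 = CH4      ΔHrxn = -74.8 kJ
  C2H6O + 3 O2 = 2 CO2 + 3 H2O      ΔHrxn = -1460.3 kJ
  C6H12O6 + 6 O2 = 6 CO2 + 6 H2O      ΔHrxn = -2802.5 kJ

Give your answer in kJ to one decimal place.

ΔHrxn = -342.5 kJ

equation 1 × 3: (3)·(-74.8) = -224.4 kJ
equation 2 × 2: (2)·(-1460.3) = -2920.6 kJ
equation 3 reversed: +2802.5 kJ
Since enthalpy is a state function, ΔHrxn = (-224.4) + (-2920.6) + (+2802.5) = -342.5 kJ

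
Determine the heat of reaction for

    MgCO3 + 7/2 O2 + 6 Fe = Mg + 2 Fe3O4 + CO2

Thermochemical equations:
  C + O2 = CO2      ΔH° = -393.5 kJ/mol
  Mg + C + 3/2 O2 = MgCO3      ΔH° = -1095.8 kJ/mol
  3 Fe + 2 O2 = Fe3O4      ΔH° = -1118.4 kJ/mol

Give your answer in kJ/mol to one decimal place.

ΔH° = -1534.5 kJ/mol

equation 1 as written (CO2 already on the product side): -393.5 kJ/mol
equation 2 reversed (MgCO3 must end up as a reactant): +1095.8 kJ/mol
equation 3 × 2 (×2 to match 2 Fe3O4 in the target): (2)·(-1118.4) = -2236.8 kJ/mol
ΔH° = (-393.5) + (+1095.8) + (-2236.8) = -1534.5 kJ/mol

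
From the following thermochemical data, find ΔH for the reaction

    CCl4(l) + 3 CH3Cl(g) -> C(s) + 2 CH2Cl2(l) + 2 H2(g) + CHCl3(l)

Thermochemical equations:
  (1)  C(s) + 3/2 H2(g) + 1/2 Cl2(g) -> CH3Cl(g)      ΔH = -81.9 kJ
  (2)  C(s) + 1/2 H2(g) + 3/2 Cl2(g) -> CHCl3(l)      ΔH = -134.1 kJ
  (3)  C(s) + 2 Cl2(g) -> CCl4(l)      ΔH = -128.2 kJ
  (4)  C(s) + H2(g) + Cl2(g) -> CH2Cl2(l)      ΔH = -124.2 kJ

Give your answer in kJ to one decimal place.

(1) reversed and × 3 (reverse to put CH3Cl(g) on the reactant side; scale by 3 for the 3 CH3Cl(g)): (-3)·(-81.9) = +245.7 kJ
(2) as written (CHCl3(l) already on the product side): -134.1 kJ
(3) reversed (reverse to put CCl4(l) on the reactant side): +128.2 kJ
(4) × 2 (×2 to match 2 CH2Cl2(l) in the target): (2)·(-124.2) = -248.4 kJ
By Hess's law, ΔH = (-3)·(-81.9) + (1)·(-134.1) + (-1)·(-128.2) + (2)·(-124.2) = -8.6 kJ

ΔH = -8.6 kJ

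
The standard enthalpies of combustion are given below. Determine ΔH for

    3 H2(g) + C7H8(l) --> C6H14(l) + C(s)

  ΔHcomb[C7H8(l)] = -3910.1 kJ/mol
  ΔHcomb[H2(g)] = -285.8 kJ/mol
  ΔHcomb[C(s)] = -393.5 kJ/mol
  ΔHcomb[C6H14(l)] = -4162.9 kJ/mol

ΔH = -211.1 kJ/mol

With combustion enthalpies, reactants minus products:
= [3·(-285.8) + 1·(-3910.1)] − [1·(-4162.9) + 1·(-393.5)]
= -211.1 kJ/mol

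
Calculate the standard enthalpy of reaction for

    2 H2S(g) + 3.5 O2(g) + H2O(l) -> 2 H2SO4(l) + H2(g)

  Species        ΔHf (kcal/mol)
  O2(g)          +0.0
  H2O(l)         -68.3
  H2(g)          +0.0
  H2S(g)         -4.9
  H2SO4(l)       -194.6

ΔH° = -311.1 kcal/mol

Products: 2·(-194.6) + 1·(+0.0) = -389.2
Reactants: 2·(-4.9) + 7/2·(+0.0) + 1·(-68.3) = -78.1
ΔH° = (-389.2) − (-78.1) = -311.1 kcal/mol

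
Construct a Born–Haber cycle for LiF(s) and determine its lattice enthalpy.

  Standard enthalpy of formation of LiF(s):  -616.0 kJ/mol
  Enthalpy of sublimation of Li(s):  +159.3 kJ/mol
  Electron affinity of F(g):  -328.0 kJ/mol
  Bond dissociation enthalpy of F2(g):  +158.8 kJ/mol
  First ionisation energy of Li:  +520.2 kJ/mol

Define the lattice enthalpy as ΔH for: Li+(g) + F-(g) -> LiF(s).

ΔHf° = 1·ΔHsub + 1·(ΣIE) + 1/2·D(F2) + 1·EA + U
-616.0 = 1·(+159.3) + 1·(+520.2) + 1/2·(+158.8) + 1·(-328.0) + U
U = -616.0 − (+430.9) = -1046.9 kJ/mol

U = -1046.9 kJ/mol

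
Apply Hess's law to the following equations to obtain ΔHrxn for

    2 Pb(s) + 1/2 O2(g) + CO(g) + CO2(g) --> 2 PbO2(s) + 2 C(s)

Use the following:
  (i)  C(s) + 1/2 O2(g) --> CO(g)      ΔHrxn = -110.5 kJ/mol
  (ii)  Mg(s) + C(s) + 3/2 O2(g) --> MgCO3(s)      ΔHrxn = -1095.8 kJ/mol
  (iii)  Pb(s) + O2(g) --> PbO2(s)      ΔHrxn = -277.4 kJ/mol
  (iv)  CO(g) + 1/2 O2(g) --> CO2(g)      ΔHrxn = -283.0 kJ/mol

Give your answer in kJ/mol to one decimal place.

(i) reversed and × 2: (-2)·(-110.5) = +221.0 kJ/mol
(ii): not needed (Mg(s) appears nowhere else).
(iii) × 2 (×2 to match 2 PbO2(s) in the target): (2)·(-277.4) = -554.8 kJ/mol
(iv) reversed (CO2(g) must end up as a reactant): +283.0 kJ/mol
ΔHrxn = (-2)·(-110.5) + (2)·(-277.4) + (-1)·(-283.0) = -50.8 kJ/mol

ΔHrxn = -50.8 kJ/mol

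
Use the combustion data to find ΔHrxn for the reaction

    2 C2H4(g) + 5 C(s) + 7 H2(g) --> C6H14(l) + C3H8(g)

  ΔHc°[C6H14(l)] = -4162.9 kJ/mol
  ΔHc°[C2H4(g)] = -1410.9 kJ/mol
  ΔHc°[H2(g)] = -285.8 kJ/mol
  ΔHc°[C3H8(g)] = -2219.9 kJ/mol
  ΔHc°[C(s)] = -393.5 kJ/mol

Using ΔH = Σ nΔHc°(reactants) − Σ nΔHc°(products):
= [2·(-1410.9) + 5·(-393.5) + 7·(-285.8)] − [1·(-4162.9) + 1·(-2219.9)]
= -407.1 kJ/mol

ΔHrxn = -407.1 kJ/mol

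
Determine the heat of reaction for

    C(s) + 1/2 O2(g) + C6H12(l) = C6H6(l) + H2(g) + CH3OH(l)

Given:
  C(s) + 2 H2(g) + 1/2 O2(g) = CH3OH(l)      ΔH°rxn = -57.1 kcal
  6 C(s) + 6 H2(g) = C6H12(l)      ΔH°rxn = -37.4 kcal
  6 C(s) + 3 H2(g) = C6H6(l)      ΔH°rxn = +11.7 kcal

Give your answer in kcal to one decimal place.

ΔH°rxn = -8.0 kcal

equation 1 as written (CH3OH(l) already on the product side): -57.1 kcal
equation 2 reversed (reverse to put C6H12(l) on the reactant side): +37.4 kcal
equation 3 as written (C6H6(l) already on the product side): +11.7 kcal
ΔH°rxn = (1)·(-57.1) + (-1)·(-37.4) + (1)·(+11.7) = -8.0 kcal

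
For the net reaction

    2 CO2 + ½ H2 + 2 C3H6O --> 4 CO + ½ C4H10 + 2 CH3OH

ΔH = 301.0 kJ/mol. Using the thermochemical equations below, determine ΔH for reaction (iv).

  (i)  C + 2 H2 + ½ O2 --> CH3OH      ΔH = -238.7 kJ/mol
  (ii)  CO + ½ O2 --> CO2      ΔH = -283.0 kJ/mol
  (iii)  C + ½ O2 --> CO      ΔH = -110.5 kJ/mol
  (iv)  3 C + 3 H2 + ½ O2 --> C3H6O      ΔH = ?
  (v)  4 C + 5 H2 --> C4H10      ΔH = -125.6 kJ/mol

ΔH = -248.1 kJ/mol

(i) × 2: (2)·(-238.7) = -477.4 kJ/mol
(ii) reversed and × 2: (-2)·(-283.0) = +566.0 kJ/mol
(iii) × 2: (2)·(-110.5) = -221.0 kJ/mol
(iv) reversed and × 2: contributes −2·x
(v) × 1/2: (1/2)·(-125.6) = -62.8 kJ/mol
+301.0 = (-477.4) + (+566.0) + (-221.0) + (-62.8) − 2·x
x = (+301.0 − (-195.2)) / (-2) = -248.1 kJ/mol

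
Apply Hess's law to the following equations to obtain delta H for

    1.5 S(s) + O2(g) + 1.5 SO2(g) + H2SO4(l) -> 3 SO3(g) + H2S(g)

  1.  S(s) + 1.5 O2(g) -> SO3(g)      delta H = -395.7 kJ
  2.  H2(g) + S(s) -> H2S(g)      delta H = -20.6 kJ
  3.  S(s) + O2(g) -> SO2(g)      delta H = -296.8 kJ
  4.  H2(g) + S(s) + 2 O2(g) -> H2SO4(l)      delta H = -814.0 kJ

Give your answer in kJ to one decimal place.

delta H = 51.5 kJ

eq. 1 × 3 (scale by 3 for the 3 SO3(g)): (3)·(-395.7) = -1187.1 kJ
eq. 2 as written (H2S(g) already on the product side): -20.6 kJ
eq. 3 reversed and × 3/2 (SO2(g) must end up as a reactant; ×3/2 to match 3/2 SO2(g) in the target): (-3/2)·(-296.8) = +445.2 kJ
eq. 4 reversed (reverse to put H2SO4(l) on the reactant side): +814.0 kJ
Combining the equations, delta H = (-1187.1) + (-20.6) + (+445.2) + (+814.0) = 51.5 kJ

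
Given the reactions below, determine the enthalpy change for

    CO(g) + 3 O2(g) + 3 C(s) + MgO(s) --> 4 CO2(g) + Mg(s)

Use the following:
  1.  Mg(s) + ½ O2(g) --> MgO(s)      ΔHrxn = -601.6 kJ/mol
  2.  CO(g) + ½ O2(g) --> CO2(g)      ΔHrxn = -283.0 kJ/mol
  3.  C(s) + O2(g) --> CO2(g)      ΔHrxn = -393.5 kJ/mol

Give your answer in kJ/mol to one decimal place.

eq. 1 reversed: +601.6 kJ/mol
eq. 2 as written: -283.0 kJ/mol
eq. 3 × 3: (3)·(-393.5) = -1180.5 kJ/mol
ΔHrxn = (+601.6) + (-283.0) + (-1180.5) = -861.9 kJ/mol

ΔHrxn = -861.9 kJ/mol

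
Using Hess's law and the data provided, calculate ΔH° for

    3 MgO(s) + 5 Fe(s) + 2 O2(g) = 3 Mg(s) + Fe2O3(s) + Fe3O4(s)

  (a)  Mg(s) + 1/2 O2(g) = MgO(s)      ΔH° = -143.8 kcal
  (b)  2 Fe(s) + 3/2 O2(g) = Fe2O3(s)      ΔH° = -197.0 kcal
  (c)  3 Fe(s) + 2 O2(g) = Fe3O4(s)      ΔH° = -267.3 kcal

ΔH° = -32.9 kcal

(a) reversed and × 3: (-3)·(-143.8) = +431.4 kcal
(b) as written: -197.0 kcal
(c) as written: -267.3 kcal
ΔH° = (+431.4) + (-197.0) + (-267.3) = -32.9 kcal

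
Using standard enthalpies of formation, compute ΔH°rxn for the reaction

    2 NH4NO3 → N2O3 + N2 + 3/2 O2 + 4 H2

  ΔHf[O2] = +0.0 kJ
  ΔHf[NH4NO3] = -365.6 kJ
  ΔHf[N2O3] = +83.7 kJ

Products: 1·(+83.7) + 1·(+0.0) + 3/2·(+0.0) + 4·(+0.0) = +83.7
Reactants: 2·(-365.6) = -731.2
ΔH°rxn = (+83.7) − (-731.2) = 814.9 kJ

ΔH°rxn = 814.9 kJ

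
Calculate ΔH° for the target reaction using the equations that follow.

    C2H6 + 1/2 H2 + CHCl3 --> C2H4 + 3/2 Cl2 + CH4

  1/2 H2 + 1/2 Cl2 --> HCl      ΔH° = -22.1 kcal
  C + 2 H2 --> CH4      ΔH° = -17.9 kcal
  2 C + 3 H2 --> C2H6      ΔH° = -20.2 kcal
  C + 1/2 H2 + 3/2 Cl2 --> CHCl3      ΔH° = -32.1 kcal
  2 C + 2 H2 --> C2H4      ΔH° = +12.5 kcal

equation 1: not needed.
equation 2 as written: -17.9 kcal
equation 3 reversed: +20.2 kcal
equation 4 reversed: +32.1 kcal
equation 5 as written: +12.5 kcal
Since enthalpy is a state function, ΔH° = (1)·(-17.9) + (-1)·(-20.2) + (-1)·(-32.1) + (1)·(+12.5) = 46.9 kcal

ΔH° = 46.9 kcal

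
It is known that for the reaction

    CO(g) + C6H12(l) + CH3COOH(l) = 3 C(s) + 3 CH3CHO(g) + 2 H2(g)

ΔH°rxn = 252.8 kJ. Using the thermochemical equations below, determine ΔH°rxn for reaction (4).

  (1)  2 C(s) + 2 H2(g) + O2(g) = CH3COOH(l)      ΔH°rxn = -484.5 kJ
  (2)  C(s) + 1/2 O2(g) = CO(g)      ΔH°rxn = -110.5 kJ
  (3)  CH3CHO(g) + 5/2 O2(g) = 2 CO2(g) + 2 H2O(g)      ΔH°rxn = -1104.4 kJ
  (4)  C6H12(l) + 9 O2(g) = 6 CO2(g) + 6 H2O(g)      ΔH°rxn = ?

(1) reversed (CH3COOH(l) must end up as a reactant): +484.5 kJ
(2) reversed (CO(g) must end up as a reactant): +110.5 kJ
(3) reversed and × 3 (reverse to put CH3CHO(g) on the product side; ×3 to match 3 CH3CHO(g) in the target): (-3)·(-1104.4) = +3313.2 kJ
(4) as written (C6H12(l) already on the reactant side): contributes x
+252.8 = (+484.5) + (+110.5) + (+3313.2) + x
x = (+252.8 − (+3908.2)) / (1) = -3655.4 kJ

ΔH°rxn = -3655.4 kJ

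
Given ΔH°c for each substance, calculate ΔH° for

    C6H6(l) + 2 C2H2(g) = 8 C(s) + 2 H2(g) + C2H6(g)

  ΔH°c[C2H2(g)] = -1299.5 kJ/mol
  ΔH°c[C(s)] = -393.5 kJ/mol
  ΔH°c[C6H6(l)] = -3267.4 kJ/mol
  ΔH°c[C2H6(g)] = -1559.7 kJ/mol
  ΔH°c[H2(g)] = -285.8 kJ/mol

ΔH° = -587.1 kJ/mol

Using ΔH = Σ nΔHc°(reactants) − Σ nΔHc°(products):
= [1·(-3267.4) + 2·(-1299.5)] − [8·(-393.5) + 2·(-285.8) + 1·(-1559.7)]
= -587.1 kJ/mol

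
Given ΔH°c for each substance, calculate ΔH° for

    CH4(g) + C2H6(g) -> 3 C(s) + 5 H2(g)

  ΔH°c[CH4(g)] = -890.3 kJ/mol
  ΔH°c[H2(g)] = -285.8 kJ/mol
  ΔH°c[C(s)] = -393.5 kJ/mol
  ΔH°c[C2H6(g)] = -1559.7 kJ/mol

Using ΔH = Σ nΔHc°(reactants) − Σ nΔHc°(products):
= [1·(-890.3) + 1·(-1559.7)] − [3·(-393.5) + 5·(-285.8)]
= 159.5 kJ/mol

ΔH° = 159.5 kJ/mol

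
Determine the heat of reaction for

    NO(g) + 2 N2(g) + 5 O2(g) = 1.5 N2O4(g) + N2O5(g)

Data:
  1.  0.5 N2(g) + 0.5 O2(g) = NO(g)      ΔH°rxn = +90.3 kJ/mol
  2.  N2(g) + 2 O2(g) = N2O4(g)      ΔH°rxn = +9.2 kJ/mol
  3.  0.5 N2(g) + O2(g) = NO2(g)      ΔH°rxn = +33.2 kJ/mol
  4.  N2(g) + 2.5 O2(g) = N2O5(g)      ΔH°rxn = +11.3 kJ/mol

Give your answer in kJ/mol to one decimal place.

eq. 1 reversed: -90.3 kJ/mol
eq. 2 × 3/2: (3/2)·(+9.2) = +13.8 kJ/mol
eq. 3: not needed.
eq. 4 as written: +11.3 kJ/mol
ΔH°rxn = (-90.3) + (+13.8) + (+11.3) = -65.2 kJ/mol

ΔH°rxn = -65.2 kJ/mol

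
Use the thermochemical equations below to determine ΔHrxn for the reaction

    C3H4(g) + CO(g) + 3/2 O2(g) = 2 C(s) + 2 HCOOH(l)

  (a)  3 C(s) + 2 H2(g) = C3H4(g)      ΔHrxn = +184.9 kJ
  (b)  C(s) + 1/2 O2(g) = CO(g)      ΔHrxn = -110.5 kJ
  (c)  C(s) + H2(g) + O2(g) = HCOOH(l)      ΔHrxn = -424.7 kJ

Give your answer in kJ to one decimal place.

ΔHrxn = -923.8 kJ

(a) reversed: -184.9 kJ
(b) reversed: +110.5 kJ
(c) × 2: (2)·(-424.7) = -849.4 kJ
Since enthalpy is a state function, ΔHrxn = (-184.9) + (+110.5) + (-849.4) = -923.8 kJ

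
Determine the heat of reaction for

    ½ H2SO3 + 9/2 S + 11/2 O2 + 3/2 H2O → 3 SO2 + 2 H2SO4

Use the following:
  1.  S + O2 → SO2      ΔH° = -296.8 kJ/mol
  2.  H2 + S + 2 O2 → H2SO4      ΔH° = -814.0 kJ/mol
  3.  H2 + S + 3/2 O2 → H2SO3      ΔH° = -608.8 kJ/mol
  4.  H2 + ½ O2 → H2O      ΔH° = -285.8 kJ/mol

eq. 1 × 3: (3)·(-296.8) = -890.4 kJ/mol
eq. 2 × 2: (2)·(-814.0) = -1628.0 kJ/mol
eq. 3 reversed and × 1/2: (-1/2)·(-608.8) = +304.4 kJ/mol
eq. 4 reversed and × 3/2: (-3/2)·(-285.8) = +428.7 kJ/mol
ΔH° = (3)·(-296.8) + (2)·(-814.0) + (-1/2)·(-608.8) + (-3/2)·(-285.8) = -1785.3 kJ/mol

ΔH° = -1785.3 kJ/mol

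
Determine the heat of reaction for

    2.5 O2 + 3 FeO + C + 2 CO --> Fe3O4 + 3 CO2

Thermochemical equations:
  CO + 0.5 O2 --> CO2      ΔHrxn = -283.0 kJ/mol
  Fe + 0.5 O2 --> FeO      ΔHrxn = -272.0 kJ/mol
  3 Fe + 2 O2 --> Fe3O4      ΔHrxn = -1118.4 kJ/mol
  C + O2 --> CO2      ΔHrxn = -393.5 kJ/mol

ΔHrxn = -1261.9 kJ/mol

equation 1 × 2 (×2 to match 2 CO in the target): (2)·(-283.0) = -566.0 kJ/mol
equation 2 reversed and × 3 (reverse to put FeO on the reactant side; scale by 3 for the 3 FeO): (-3)·(-272.0) = +816.0 kJ/mol
equation 3 as written (Fe3O4 already on the product side): -1118.4 kJ/mol
equation 4 as written (C already on the reactant side): -393.5 kJ/mol
Since enthalpy is a state function, ΔHrxn = (-566.0) + (+816.0) + (-1118.4) + (-393.5) = -1261.9 kJ/mol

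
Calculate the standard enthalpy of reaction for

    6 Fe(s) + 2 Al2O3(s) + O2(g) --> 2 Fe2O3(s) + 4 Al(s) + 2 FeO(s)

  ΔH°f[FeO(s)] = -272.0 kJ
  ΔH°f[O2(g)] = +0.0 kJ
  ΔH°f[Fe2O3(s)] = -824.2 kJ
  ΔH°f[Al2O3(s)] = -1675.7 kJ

ΔH°rxn = Σ nΔHf°(products) − Σ nΔHf°(reactants).
Products: 2·(-824.2) + 4·(+0.0) + 2·(-272.0) = -2192.4
Reactants: 6·(+0.0) + 2·(-1675.7) + 1·(+0.0) = -3351.4
ΔH° = (-2192.4) − (-3351.4) = 1159.0 kJ

ΔH° = 1159.0 kJ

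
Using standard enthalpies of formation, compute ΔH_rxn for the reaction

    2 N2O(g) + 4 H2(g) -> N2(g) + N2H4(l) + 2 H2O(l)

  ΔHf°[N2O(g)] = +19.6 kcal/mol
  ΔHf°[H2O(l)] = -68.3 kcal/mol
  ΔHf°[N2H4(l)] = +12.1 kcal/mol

ΔH_rxn = -163.7 kcal/mol

Products: 1·(+0.0) + 1·(+12.1) + 2·(-68.3) = -124.5
Reactants: 2·(+19.6) + 4·(+0.0) = +39.2
ΔH_rxn = (-124.5) − (+39.2) = -163.7 kcal/mol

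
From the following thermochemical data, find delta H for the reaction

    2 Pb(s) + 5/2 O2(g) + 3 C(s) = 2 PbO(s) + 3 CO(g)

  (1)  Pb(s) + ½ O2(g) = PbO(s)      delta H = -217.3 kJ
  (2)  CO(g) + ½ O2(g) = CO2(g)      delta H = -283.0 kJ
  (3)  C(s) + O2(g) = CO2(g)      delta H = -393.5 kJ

delta H = -766.1 kJ

(1) × 2: (2)·(-217.3) = -434.6 kJ
(2) reversed and × 3: (-3)·(-283.0) = +849.0 kJ
(3) × 3: (3)·(-393.5) = -1180.5 kJ
Summing the manipulated equations, delta H = (2)·(-217.3) + (-3)·(-283.0) + (3)·(-393.5) = -766.1 kJ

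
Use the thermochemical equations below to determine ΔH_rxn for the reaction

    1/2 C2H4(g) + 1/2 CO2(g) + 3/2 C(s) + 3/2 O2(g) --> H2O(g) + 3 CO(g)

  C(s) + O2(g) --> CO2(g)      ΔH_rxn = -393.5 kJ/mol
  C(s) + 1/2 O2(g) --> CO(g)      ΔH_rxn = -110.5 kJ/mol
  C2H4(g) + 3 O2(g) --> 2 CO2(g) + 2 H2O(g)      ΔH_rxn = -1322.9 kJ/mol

ΔH_rxn = -402.7 kJ/mol

equation 1 reversed and × 3/2: (-3/2)·(-393.5) = +590.25 kJ/mol
equation 2 × 3 (×3 to match 3 CO(g) in the target): (3)·(-110.5) = -331.5 kJ/mol
equation 3 × 1/2 (scale by 1/2 for the 1/2 C2H4(g)): (1/2)·(-1322.9) = -661.45 kJ/mol
By Hess's law, ΔH_rxn = (-3/2)·(-393.5) + (3)·(-110.5) + (1/2)·(-1322.9) = -402.7 kJ/mol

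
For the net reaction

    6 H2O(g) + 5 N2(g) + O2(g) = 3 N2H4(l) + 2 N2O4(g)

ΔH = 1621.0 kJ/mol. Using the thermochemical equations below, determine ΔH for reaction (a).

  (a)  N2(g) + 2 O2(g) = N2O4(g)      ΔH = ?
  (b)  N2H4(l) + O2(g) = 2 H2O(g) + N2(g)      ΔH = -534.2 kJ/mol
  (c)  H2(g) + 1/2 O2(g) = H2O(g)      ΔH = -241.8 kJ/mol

(a) × 2 (scale by 2 for the 2 N2O4(g)): contributes 2·x
(b) reversed and × 3 (N2H4(l) must end up as a product; scale by 3 for the 3 N2H4(l)): (-3)·(-534.2) = +1602.6 kJ/mol
(c): not needed (H2(g) appears nowhere else).
+1621.0 = (+1602.6) + 2·x
x = (+1621.0 − (+1602.6)) / (2) = 9.2 kJ/mol

ΔH = 9.2 kJ/mol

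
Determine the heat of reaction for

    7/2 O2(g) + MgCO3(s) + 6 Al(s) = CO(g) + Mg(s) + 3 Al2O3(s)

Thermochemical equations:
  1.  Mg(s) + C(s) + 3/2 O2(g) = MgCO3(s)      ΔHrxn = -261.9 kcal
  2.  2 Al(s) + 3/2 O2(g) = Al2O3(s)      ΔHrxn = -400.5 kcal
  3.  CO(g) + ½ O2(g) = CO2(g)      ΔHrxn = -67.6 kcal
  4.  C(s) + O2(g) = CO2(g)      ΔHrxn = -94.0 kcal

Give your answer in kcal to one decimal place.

ΔHrxn = -966.0 kcal

eq. 1 reversed (reverse to put MgCO3(s) on the reactant side): +261.9 kcal
eq. 2 × 3 (×3 to match 3 Al2O3(s) in the target): (3)·(-400.5) = -1201.5 kcal
eq. 3 reversed (CO(g) must end up as a product): +67.6 kcal
eq. 4 as written: -94.0 kcal
By Hess's law, ΔHrxn = (+261.9) + (-1201.5) + (+67.6) + (-94.0) = -966.0 kcal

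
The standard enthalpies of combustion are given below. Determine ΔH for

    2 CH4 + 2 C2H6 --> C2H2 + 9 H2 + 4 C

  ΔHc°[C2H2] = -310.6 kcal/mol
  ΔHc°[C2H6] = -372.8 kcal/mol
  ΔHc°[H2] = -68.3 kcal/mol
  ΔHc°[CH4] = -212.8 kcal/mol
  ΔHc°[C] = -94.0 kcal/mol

ΔH = 130.1 kcal/mol

Using ΔH = Σ nΔHc°(reactants) − Σ nΔHc°(products):
= [2·(-212.8) + 2·(-372.8)] − [1·(-310.6) + 9·(-68.3) + 4·(-94.0)]
= 130.1 kcal/mol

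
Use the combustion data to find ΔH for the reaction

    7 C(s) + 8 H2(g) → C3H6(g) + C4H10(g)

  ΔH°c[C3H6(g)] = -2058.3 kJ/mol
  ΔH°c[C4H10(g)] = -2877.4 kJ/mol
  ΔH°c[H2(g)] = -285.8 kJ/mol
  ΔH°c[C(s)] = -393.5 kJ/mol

With combustion enthalpies, reactants minus products:
= [7·(-393.5) + 8·(-285.8)] − [1·(-2058.3) + 1·(-2877.4)]
= -105.2 kJ/mol

ΔH = -105.2 kJ/mol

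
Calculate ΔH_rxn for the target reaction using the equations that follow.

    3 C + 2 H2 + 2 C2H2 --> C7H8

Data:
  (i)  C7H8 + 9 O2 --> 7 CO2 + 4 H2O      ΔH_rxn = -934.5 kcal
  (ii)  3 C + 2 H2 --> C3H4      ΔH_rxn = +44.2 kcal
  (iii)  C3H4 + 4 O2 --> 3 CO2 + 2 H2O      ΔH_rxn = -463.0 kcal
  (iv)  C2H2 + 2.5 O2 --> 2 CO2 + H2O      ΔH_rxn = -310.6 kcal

ΔH_rxn = -105.5 kcal

(i) reversed (C7H8 must end up as a product): +934.5 kcal
(ii) as written (C already on the reactant side): +44.2 kcal
(iii) as written: -463.0 kcal
(iv) × 2 (×2 to match 2 C2H2 in the target): (2)·(-310.6) = -621.2 kcal
ΔH_rxn = (+934.5) + (+44.2) + (-463.0) + (-621.2) = -105.5 kcal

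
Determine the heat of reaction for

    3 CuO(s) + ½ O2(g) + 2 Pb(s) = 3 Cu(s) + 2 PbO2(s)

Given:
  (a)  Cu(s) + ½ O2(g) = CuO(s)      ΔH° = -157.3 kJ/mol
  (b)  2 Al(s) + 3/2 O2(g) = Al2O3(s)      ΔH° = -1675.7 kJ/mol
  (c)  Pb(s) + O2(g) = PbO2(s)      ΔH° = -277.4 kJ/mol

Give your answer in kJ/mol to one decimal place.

ΔH° = -82.9 kJ/mol

(a) reversed and × 3 (reverse to put CuO(s) on the reactant side; ×3 to match 3 CuO(s) in the target): (-3)·(-157.3) = +471.9 kJ/mol
(b): not needed (Al2O3(s) appears nowhere else).
(c) × 2 (scale by 2 for the 2 PbO2(s)): (2)·(-277.4) = -554.8 kJ/mol
Since enthalpy is a state function, ΔH° = (-3)·(-157.3) + (2)·(-277.4) = -82.9 kJ/mol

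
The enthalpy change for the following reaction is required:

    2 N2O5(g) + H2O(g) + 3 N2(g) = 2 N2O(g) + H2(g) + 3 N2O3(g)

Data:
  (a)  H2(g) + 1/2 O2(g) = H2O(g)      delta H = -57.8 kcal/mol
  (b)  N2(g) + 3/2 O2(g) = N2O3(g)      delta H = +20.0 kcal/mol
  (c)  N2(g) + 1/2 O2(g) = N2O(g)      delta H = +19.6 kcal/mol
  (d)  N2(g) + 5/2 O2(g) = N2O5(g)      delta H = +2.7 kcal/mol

delta H = 151.6 kcal/mol

(a) reversed: +57.8 kcal/mol
(b) × 3: (3)·(+20.0) = +60.0 kcal/mol
(c) × 2: (2)·(+19.6) = +39.2 kcal/mol
(d) reversed and × 2: (-2)·(+2.7) = -5.4 kcal/mol
Summing the manipulated equations, delta H = (-1)·(-57.8) + (3)·(+20.0) + (2)·(+19.6) + (-2)·(+2.7) = 151.6 kcal/mol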